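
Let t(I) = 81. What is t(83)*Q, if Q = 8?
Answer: 648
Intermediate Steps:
t(83)*Q = 81*8 = 648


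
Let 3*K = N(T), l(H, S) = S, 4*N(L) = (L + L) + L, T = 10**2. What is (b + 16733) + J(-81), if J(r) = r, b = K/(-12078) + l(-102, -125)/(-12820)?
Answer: 257839620317/15483996 ≈ 16652.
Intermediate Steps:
T = 100
N(L) = 3*L/4 (N(L) = ((L + L) + L)/4 = (2*L + L)/4 = (3*L)/4 = 3*L/4)
K = 25 (K = ((3/4)*100)/3 = (1/3)*75 = 25)
b = 118925/15483996 (b = 25/(-12078) - 125/(-12820) = 25*(-1/12078) - 125*(-1/12820) = -25/12078 + 25/2564 = 118925/15483996 ≈ 0.0076805)
(b + 16733) + J(-81) = (118925/15483996 + 16733) - 81 = 259093823993/15483996 - 81 = 257839620317/15483996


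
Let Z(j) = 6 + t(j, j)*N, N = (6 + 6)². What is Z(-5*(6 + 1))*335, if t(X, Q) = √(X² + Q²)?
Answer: 2010 + 1688400*√2 ≈ 2.3898e+6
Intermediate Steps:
N = 144 (N = 12² = 144)
t(X, Q) = √(Q² + X²)
Z(j) = 6 + 144*√2*√(j²) (Z(j) = 6 + √(j² + j²)*144 = 6 + √(2*j²)*144 = 6 + (√2*√(j²))*144 = 6 + 144*√2*√(j²))
Z(-5*(6 + 1))*335 = (6 + 144*√2*√((-5*(6 + 1))²))*335 = (6 + 144*√2*√((-5*7)²))*335 = (6 + 144*√2*√((-35)²))*335 = (6 + 144*√2*√1225)*335 = (6 + 144*√2*35)*335 = (6 + 5040*√2)*335 = 2010 + 1688400*√2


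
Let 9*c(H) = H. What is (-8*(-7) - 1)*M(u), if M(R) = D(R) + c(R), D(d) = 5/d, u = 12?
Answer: 385/4 ≈ 96.250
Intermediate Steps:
c(H) = H/9
M(R) = 5/R + R/9
(-8*(-7) - 1)*M(u) = (-8*(-7) - 1)*(5/12 + (⅑)*12) = (56 - 1)*(5*(1/12) + 4/3) = 55*(5/12 + 4/3) = 55*(7/4) = 385/4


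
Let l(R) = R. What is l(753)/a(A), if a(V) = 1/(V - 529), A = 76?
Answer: -341109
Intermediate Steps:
a(V) = 1/(-529 + V)
l(753)/a(A) = 753/(1/(-529 + 76)) = 753/(1/(-453)) = 753/(-1/453) = 753*(-453) = -341109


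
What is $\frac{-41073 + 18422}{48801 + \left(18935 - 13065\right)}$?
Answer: $- \frac{22651}{54671} \approx -0.41431$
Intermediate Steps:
$\frac{-41073 + 18422}{48801 + \left(18935 - 13065\right)} = - \frac{22651}{48801 + 5870} = - \frac{22651}{54671}$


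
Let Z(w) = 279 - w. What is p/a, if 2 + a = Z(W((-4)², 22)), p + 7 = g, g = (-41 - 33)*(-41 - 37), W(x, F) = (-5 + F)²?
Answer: -5765/12 ≈ -480.42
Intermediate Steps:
g = 5772 (g = -74*(-78) = 5772)
p = 5765 (p = -7 + 5772 = 5765)
a = -12 (a = -2 + (279 - (-5 + 22)²) = -2 + (279 - 1*17²) = -2 + (279 - 1*289) = -2 + (279 - 289) = -2 - 10 = -12)
p/a = 5765/(-12) = 5765*(-1/12) = -5765/12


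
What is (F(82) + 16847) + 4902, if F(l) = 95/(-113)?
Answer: 2457542/113 ≈ 21748.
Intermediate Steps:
F(l) = -95/113 (F(l) = 95*(-1/113) = -95/113)
(F(82) + 16847) + 4902 = (-95/113 + 16847) + 4902 = 1903616/113 + 4902 = 2457542/113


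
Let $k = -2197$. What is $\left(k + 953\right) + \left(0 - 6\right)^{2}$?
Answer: $-1208$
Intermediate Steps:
$\left(k + 953\right) + \left(0 - 6\right)^{2} = \left(-2197 + 953\right) + \left(0 - 6\right)^{2} = -1244 + \left(-6\right)^{2} = -1244 + 36 = -1208$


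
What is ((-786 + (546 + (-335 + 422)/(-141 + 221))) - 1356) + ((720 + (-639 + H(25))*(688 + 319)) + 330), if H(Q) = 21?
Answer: -49829673/80 ≈ -6.2287e+5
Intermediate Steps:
((-786 + (546 + (-335 + 422)/(-141 + 221))) - 1356) + ((720 + (-639 + H(25))*(688 + 319)) + 330) = ((-786 + (546 + (-335 + 422)/(-141 + 221))) - 1356) + ((720 + (-639 + 21)*(688 + 319)) + 330) = ((-786 + (546 + 87/80)) - 1356) + ((720 - 618*1007) + 330) = ((-786 + (546 + 87*(1/80))) - 1356) + ((720 - 622326) + 330) = ((-786 + (546 + 87/80)) - 1356) + (-621606 + 330) = ((-786 + 43767/80) - 1356) - 621276 = (-19113/80 - 1356) - 621276 = -127593/80 - 621276 = -49829673/80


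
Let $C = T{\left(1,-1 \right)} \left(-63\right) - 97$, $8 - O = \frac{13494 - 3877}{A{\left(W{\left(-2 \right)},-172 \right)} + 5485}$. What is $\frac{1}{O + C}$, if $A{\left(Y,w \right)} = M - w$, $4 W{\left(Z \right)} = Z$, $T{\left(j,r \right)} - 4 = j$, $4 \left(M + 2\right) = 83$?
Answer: $- \frac{22703}{9210480} \approx -0.0024649$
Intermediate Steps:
$M = \frac{75}{4}$ ($M = -2 + \frac{1}{4} \cdot 83 = -2 + \frac{83}{4} = \frac{75}{4} \approx 18.75$)
$T{\left(j,r \right)} = 4 + j$
$W{\left(Z \right)} = \frac{Z}{4}$
$A{\left(Y,w \right)} = \frac{75}{4} - w$
$O = \frac{143156}{22703}$ ($O = 8 - \frac{13494 - 3877}{\left(\frac{75}{4} - -172\right) + 5485} = 8 - \frac{9617}{\left(\frac{75}{4} + 172\right) + 5485} = 8 - \frac{9617}{\frac{763}{4} + 5485} = 8 - \frac{9617}{\frac{22703}{4}} = 8 - 9617 \cdot \frac{4}{22703} = 8 - \frac{38468}{22703} = \frac{143156}{22703} \approx 6.3056$)
$C = -412$ ($C = \left(4 + 1\right) \left(-63\right) - 97 = 5 \left(-63\right) - 97 = -315 - 97 = -412$)
$\frac{1}{O + C} = \frac{1}{\frac{143156}{22703} - 412} = \frac{1}{- \frac{9210480}{22703}} = - \frac{22703}{9210480}$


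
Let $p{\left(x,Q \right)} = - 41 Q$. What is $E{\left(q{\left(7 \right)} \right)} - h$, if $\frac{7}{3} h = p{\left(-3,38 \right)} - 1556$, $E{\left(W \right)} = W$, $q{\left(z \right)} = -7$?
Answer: $\frac{9293}{7} \approx 1327.6$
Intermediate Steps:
$h = - \frac{9342}{7}$ ($h = \frac{3 \left(\left(-41\right) 38 - 1556\right)}{7} = \frac{3 \left(-1558 - 1556\right)}{7} = \frac{3}{7} \left(-3114\right) = - \frac{9342}{7} \approx -1334.6$)
$E{\left(q{\left(7 \right)} \right)} - h = -7 - - \frac{9342}{7} = -7 + \frac{9342}{7} = \frac{9293}{7}$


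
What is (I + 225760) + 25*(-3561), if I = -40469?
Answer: 96266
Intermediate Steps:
(I + 225760) + 25*(-3561) = (-40469 + 225760) + 25*(-3561) = 185291 - 89025 = 96266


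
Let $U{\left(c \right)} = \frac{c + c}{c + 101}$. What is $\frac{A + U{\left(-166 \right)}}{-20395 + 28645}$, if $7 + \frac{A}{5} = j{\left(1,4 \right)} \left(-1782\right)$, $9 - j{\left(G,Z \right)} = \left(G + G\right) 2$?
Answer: $- \frac{2897693}{536250} \approx -5.4036$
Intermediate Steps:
$U{\left(c \right)} = \frac{2 c}{101 + c}$
$j{\left(G,Z \right)} = 9 - 4 G$ ($j{\left(G,Z \right)} = 9 - \left(G + G\right) 2 = 9 - 2 G 2 = 9 - 4 G$)
$A = -44585$ ($A = -35 + 5 \left(9 - 4\right) \left(-1782\right) = -35 + 5 \cdot 5 \left(-1782\right) = -35 + 5 \left(-8910\right) = -35 - 44550 = -44585$)
$\frac{A + U{\left(-166 \right)}}{-20395 + 28645} = \frac{-44585 + 2 \left(-166\right) \frac{1}{101 - 166}}{-20395 + 28645} = \frac{-44585 + 2 \left(-166\right) \frac{1}{-65}}{8250} = \left(-44585 + 2 \left(-166\right) \left(- \frac{1}{65}\right)\right) \frac{1}{8250} = \left(-44585 + \frac{332}{65}\right) \frac{1}{8250} = \left(- \frac{2897693}{65}\right) \frac{1}{8250} = - \frac{2897693}{536250}$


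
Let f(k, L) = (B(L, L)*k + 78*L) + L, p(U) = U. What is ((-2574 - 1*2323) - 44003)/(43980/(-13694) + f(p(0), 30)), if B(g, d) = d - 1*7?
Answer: -1116061/54018 ≈ -20.661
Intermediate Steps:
B(g, d) = -7 + d (B(g, d) = d - 7 = -7 + d)
f(k, L) = 79*L + k*(-7 + L) (f(k, L) = ((-7 + L)*k + 78*L) + L = (k*(-7 + L) + 78*L) + L = (78*L + k*(-7 + L)) + L = 79*L + k*(-7 + L))
((-2574 - 1*2323) - 44003)/(43980/(-13694) + f(p(0), 30)) = ((-2574 - 1*2323) - 44003)/(43980/(-13694) + (79*30 + 0*(-7 + 30))) = ((-2574 - 2323) - 44003)/(43980*(-1/13694) + (2370 + 0*23)) = (-4897 - 44003)/(-21990/6847 + (2370 + 0)) = -48900/(-21990/6847 + 2370) = -48900/16205400/6847 = -48900*6847/16205400 = -1116061/54018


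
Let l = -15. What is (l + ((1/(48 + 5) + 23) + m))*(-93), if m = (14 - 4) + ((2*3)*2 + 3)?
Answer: -162750/53 ≈ -3070.8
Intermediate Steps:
m = 25 (m = 10 + (6*2 + 3) = 10 + (12 + 3) = 10 + 15 = 25)
(l + ((1/(48 + 5) + 23) + m))*(-93) = (-15 + ((1/(48 + 5) + 23) + 25))*(-93) = (-15 + ((1/53 + 23) + 25))*(-93) = (-15 + (1220/53 + 25))*(-93) = (-15 + 2545/53)*(-93) = (1750/53)*(-93) = -162750/53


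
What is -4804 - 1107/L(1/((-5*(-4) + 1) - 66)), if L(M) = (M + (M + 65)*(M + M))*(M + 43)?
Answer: -54650610473/11397062 ≈ -4795.1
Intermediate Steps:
L(M) = (43 + M)*(M + 2*M*(65 + M)) (L(M) = (M + (65 + M)*(2*M))*(43 + M) = (M + 2*M*(65 + M))*(43 + M) = (43 + M)*(M + 2*M*(65 + M)))
-4804 - 1107/L(1/((-5*(-4) + 1) - 66)) = -4804 - 1107*((-5*(-4) + 1) - 66)/(5633 + 2*(1/((-5*(-4) + 1) - 66))² + 217/((-5*(-4) + 1) - 66)) = -4804 - 1107*((20 + 1) - 66)/(5633 + 2*(1/((20 + 1) - 66))² + 217/((20 + 1) - 66)) = -4804 - 1107*(21 - 66)/(5633 + 2*(1/(21 - 66))² + 217/(21 - 66)) = -4804 - 1107*(-45/(5633 + 2*(1/(-45))² + 217/(-45))) = -4804 - 1107*(-45/(5633 + 2*(-1/45)² + 217*(-1/45))) = -4804 - 1107*(-45/(5633 + 2*(1/2025) - 217/45)) = -4804 - 1107*(-45/(5633 + 2/2025 - 217/45)) = -4804 - 1107/((-1/45*11397062/2025)) = -4804 - 1107/(-11397062/91125) = -4804 - 1107*(-91125/11397062) = -4804 + 100875375/11397062 = -54650610473/11397062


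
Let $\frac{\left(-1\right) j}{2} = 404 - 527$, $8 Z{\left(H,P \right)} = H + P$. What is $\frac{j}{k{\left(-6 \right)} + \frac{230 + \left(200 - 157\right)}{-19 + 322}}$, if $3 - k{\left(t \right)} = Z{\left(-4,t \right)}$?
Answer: $\frac{99384}{2081} \approx 47.758$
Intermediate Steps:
$Z{\left(H,P \right)} = \frac{H}{8} + \frac{P}{8}$ ($Z{\left(H,P \right)} = \frac{H + P}{8} = \frac{H}{8} + \frac{P}{8}$)
$k{\left(t \right)} = \frac{7}{2} - \frac{t}{8}$ ($k{\left(t \right)} = 3 - \left(\frac{1}{8} \left(-4\right) + \frac{t}{8}\right) = 3 - \left(- \frac{1}{2} + \frac{t}{8}\right) = \frac{7}{2} - \frac{t}{8}$)
$j = 246$ ($j = - 2 \left(404 - 527\right) = \left(-2\right) \left(-123\right) = 246$)
$\frac{j}{k{\left(-6 \right)} + \frac{230 + \left(200 - 157\right)}{-19 + 322}} = \frac{246}{\left(\frac{7}{2} - - \frac{3}{4}\right) + \frac{230 + \left(200 - 157\right)}{-19 + 322}} = \frac{246}{\left(\frac{7}{2} + \frac{3}{4}\right) + \frac{230 + 43}{303}} = \frac{246}{\frac{17}{4} + 273 \cdot \frac{1}{303}} = \frac{246}{\frac{17}{4} + \frac{91}{101}} = \frac{246}{\frac{2081}{404}} = 246 \cdot \frac{404}{2081} = \frac{99384}{2081}$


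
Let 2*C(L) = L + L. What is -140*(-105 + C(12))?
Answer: 13020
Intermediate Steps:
C(L) = L (C(L) = (L + L)/2 = (2*L)/2 = L)
-140*(-105 + C(12)) = -140*(-105 + 12) = -140*(-93) = 13020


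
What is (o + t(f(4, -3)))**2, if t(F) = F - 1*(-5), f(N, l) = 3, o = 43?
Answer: 2601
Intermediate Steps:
t(F) = 5 + F (t(F) = F + 5 = 5 + F)
(o + t(f(4, -3)))**2 = (43 + (5 + 3))**2 = (43 + 8)**2 = 51**2 = 2601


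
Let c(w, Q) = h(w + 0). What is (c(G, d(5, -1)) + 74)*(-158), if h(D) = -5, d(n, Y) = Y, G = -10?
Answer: -10902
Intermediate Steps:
c(w, Q) = -5
(c(G, d(5, -1)) + 74)*(-158) = (-5 + 74)*(-158) = 69*(-158) = -10902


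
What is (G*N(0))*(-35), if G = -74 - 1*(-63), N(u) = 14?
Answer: 5390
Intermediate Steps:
G = -11 (G = -74 + 63 = -11)
(G*N(0))*(-35) = -11*14*(-35) = -154*(-35) = 5390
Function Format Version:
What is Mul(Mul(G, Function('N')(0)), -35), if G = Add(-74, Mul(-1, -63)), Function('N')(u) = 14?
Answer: 5390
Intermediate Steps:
G = -11 (G = Add(-74, 63) = -11)
Mul(Mul(G, Function('N')(0)), -35) = Mul(Mul(-11, 14), -35) = Mul(-154, -35) = 5390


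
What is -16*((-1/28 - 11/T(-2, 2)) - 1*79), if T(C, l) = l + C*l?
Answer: 8236/7 ≈ 1176.6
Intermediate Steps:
-16*((-1/28 - 11/T(-2, 2)) - 1*79) = -16*((-1/28 - 11*1/(2*(1 - 2))) - 1*79) = -16*((-1*1/28 - 11/(2*(-1))) - 79) = -16*((-1/28 - 11/(-2)) - 79) = -16*((-1/28 - 11*(-½)) - 79) = -16*((-1/28 + 11/2) - 79) = -16*(153/28 - 79) = -16*(-2059/28) = 8236/7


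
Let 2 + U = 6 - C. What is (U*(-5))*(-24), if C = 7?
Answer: -360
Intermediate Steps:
U = -3 (U = -2 + (6 - 1*7) = -2 + (6 - 7) = -2 - 1 = -3)
(U*(-5))*(-24) = -3*(-5)*(-24) = 15*(-24) = -360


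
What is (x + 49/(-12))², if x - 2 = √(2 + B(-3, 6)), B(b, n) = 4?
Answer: 1489/144 - 25*√6/6 ≈ 0.13407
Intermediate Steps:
x = 2 + √6 (x = 2 + √(2 + 4) = 2 + √6 ≈ 4.4495)
(x + 49/(-12))² = ((2 + √6) + 49/(-12))² = ((2 + √6) + 49*(-1/12))² = ((2 + √6) - 49/12)² = (-25/12 + √6)²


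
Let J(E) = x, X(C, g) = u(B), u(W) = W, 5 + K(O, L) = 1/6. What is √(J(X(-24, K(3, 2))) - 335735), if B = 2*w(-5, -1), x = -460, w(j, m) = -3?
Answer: 3*I*√37355 ≈ 579.82*I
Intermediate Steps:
B = -6 (B = 2*(-3) = -6)
K(O, L) = -29/6 (K(O, L) = -5 + 1/6 = -5 + 1*(⅙) = -5 + ⅙ = -29/6)
X(C, g) = -6
J(E) = -460
√(J(X(-24, K(3, 2))) - 335735) = √(-460 - 335735) = √(-336195) = 3*I*√37355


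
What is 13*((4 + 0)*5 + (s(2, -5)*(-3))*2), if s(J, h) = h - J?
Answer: 806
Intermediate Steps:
13*((4 + 0)*5 + (s(2, -5)*(-3))*2) = 13*((4 + 0)*5 + ((-5 - 1*2)*(-3))*2) = 13*(4*5 + ((-5 - 2)*(-3))*2) = 13*(20 - 7*(-3)*2) = 13*(20 + 21*2) = 13*(20 + 42) = 13*62 = 806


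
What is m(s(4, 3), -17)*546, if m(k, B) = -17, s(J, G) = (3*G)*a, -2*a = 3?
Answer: -9282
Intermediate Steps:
a = -3/2 (a = -1/2*3 = -3/2 ≈ -1.5000)
s(J, G) = -9*G/2 (s(J, G) = (3*G)*(-3/2) = -9*G/2)
m(s(4, 3), -17)*546 = -17*546 = -9282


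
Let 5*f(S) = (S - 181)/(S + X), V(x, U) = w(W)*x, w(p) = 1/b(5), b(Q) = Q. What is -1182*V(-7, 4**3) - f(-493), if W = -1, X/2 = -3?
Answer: 4128052/2495 ≈ 1654.5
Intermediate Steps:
X = -6 (X = 2*(-3) = -6)
w(p) = 1/5
V(x, U) = x/5
f(S) = (-181 + S)/(5*(-6 + S)) (f(S) = ((S - 181)/(S - 6))/5 = ((-181 + S)/(-6 + S))/5 = (-181 + S)/(5*(-6 + S)))
-1182*V(-7, 4**3) - f(-493) = -1182*(-7)/5 - (-181 - 493)/(5*(-6 - 493)) = -1182*(-7/5) - (-674)/(5*(-499)) = 8274/5 - (-1)*(-674)/(5*499) = 8274/5 - 1*674/2495 = 8274/5 - 674/2495 = 4128052/2495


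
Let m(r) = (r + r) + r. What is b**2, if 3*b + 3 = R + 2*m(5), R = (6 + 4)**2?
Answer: 16129/9 ≈ 1792.1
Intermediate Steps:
m(r) = 3*r (m(r) = 2*r + r = 3*r)
R = 100 (R = 10**2 = 100)
b = 127/3 (b = -1 + (100 + 2*(3*5))/3 = -1 + (100 + 2*15)/3 = -1 + (100 + 30)/3 = -1 + (1/3)*130 = -1 + 130/3 = 127/3 ≈ 42.333)
b**2 = (127/3)**2 = 16129/9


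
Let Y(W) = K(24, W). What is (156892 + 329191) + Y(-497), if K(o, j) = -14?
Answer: 486069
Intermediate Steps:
Y(W) = -14
(156892 + 329191) + Y(-497) = (156892 + 329191) - 14 = 486083 - 14 = 486069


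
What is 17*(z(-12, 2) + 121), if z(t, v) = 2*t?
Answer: 1649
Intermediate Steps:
17*(z(-12, 2) + 121) = 17*(2*(-12) + 121) = 17*(-24 + 121) = 17*97 = 1649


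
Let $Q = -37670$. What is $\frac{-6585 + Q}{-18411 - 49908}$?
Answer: $\frac{44255}{68319} \approx 0.64777$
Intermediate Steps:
$\frac{-6585 + Q}{-18411 - 49908} = \frac{-6585 - 37670}{-18411 - 49908} = - \frac{44255}{-68319} = \left(-44255\right) \left(- \frac{1}{68319}\right) = \frac{44255}{68319}$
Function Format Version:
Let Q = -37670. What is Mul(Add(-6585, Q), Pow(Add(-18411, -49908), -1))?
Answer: Rational(44255, 68319) ≈ 0.64777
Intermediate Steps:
Mul(Add(-6585, Q), Pow(Add(-18411, -49908), -1)) = Mul(Add(-6585, -37670), Pow(Add(-18411, -49908), -1)) = Mul(-44255, Pow(-68319, -1)) = Mul(-44255, Rational(-1, 68319)) = Rational(44255, 68319)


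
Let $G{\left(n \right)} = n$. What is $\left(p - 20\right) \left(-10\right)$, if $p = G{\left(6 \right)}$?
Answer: $140$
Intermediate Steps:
$p = 6$
$\left(p - 20\right) \left(-10\right) = \left(6 - 20\right) \left(-10\right) = \left(-14\right) \left(-10\right) = 140$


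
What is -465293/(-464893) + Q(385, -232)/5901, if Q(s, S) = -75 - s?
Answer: 2531843213/2743333593 ≈ 0.92291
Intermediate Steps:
-465293/(-464893) + Q(385, -232)/5901 = -465293/(-464893) + (-75 - 1*385)/5901 = -465293*(-1/464893) + (-75 - 385)*(1/5901) = 465293/464893 - 460*1/5901 = 465293/464893 - 460/5901 = 2531843213/2743333593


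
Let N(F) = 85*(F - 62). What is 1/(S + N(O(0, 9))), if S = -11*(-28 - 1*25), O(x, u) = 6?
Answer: -1/4177 ≈ -0.00023941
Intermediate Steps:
N(F) = -5270 + 85*F (N(F) = 85*(-62 + F) = -5270 + 85*F)
S = 583 (S = -11*(-28 - 25) = -11*(-53) = 583)
1/(S + N(O(0, 9))) = 1/(583 + (-5270 + 85*6)) = 1/(583 + (-5270 + 510)) = 1/(583 - 4760) = 1/(-4177) = -1/4177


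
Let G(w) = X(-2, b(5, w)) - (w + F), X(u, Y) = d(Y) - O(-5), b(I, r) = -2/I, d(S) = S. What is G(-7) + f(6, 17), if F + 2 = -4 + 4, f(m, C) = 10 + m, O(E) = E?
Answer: 148/5 ≈ 29.600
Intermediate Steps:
X(u, Y) = 5 + Y (X(u, Y) = Y - 1*(-5) = Y + 5 = 5 + Y)
F = -2 (F = -2 + (-4 + 4) = -2 + 0 = -2)
G(w) = 33/5 - w (G(w) = (5 - 2/5) - (w - 2) = (5 - 2*⅕) - (-2 + w) = (5 - ⅖) + (2 - w) = 23/5 + (2 - w) = 33/5 - w)
G(-7) + f(6, 17) = (33/5 - 1*(-7)) + (10 + 6) = (33/5 + 7) + 16 = 68/5 + 16 = 148/5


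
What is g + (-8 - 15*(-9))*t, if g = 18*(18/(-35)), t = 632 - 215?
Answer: 1853241/35 ≈ 52950.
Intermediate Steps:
t = 417
g = -324/35 (g = 18*(18*(-1/35)) = 18*(-18/35) = -324/35 ≈ -9.2571)
g + (-8 - 15*(-9))*t = -324/35 + (-8 - 15*(-9))*417 = -324/35 + (-8 + 135)*417 = -324/35 + 127*417 = -324/35 + 52959 = 1853241/35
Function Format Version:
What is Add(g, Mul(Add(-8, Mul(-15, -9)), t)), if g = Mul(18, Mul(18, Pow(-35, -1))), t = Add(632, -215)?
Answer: Rational(1853241, 35) ≈ 52950.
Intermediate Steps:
t = 417
g = Rational(-324, 35) (g = Mul(18, Mul(18, Rational(-1, 35))) = Mul(18, Rational(-18, 35)) = Rational(-324, 35) ≈ -9.2571)
Add(g, Mul(Add(-8, Mul(-15, -9)), t)) = Add(Rational(-324, 35), Mul(Add(-8, Mul(-15, -9)), 417)) = Add(Rational(-324, 35), Mul(Add(-8, 135), 417)) = Add(Rational(-324, 35), Mul(127, 417)) = Add(Rational(-324, 35), 52959) = Rational(1853241, 35)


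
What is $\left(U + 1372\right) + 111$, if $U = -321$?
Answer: $1162$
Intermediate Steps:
$\left(U + 1372\right) + 111 = \left(-321 + 1372\right) + 111 = 1051 + 111 = 1162$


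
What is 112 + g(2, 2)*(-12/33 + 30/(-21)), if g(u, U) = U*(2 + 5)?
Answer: 956/11 ≈ 86.909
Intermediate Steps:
g(u, U) = 7*U (g(u, U) = U*7 = 7*U)
112 + g(2, 2)*(-12/33 + 30/(-21)) = 112 + (7*2)*(-12/33 + 30/(-21)) = 112 + 14*(-12*1/33 + 30*(-1/21)) = 112 + 14*(-4/11 - 10/7) = 112 + 14*(-138/77) = 112 - 276/11 = 956/11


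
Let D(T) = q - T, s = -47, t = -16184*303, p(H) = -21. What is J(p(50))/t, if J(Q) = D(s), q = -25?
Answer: -11/2451876 ≈ -4.4864e-6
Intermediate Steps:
t = -4903752
D(T) = -25 - T
J(Q) = 22 (J(Q) = -25 - 1*(-47) = -25 + 47 = 22)
J(p(50))/t = 22/(-4903752) = 22*(-1/4903752) = -11/2451876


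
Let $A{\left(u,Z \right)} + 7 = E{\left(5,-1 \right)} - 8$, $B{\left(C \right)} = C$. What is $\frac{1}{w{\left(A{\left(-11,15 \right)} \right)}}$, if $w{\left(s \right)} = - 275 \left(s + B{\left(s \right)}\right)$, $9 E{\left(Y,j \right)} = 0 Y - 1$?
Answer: $\frac{9}{74800} \approx 0.00012032$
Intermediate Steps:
$E{\left(Y,j \right)} = - \frac{1}{9}$ ($E{\left(Y,j \right)} = \frac{0 Y - 1}{9} = \frac{0 - 1}{9} = \frac{1}{9} \left(-1\right) = - \frac{1}{9}$)
$A{\left(u,Z \right)} = - \frac{136}{9}$ ($A{\left(u,Z \right)} = -7 - \frac{73}{9} = - \frac{136}{9}$)
$w{\left(s \right)} = - 550 s$ ($w{\left(s \right)} = - 275 \left(s + s\right) = - 275 \cdot 2 s = - 550 s$)
$\frac{1}{w{\left(A{\left(-11,15 \right)} \right)}} = \frac{1}{\left(-550\right) \left(- \frac{136}{9}\right)} = \frac{1}{\frac{74800}{9}} = \frac{9}{74800}$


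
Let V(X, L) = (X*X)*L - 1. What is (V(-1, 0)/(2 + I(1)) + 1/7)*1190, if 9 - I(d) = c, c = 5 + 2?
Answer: -255/2 ≈ -127.50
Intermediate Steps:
V(X, L) = -1 + L*X**2 (V(X, L) = X**2*L - 1 = L*X**2 - 1 = -1 + L*X**2)
c = 7
I(d) = 2 (I(d) = 9 - 1*7 = 9 - 7 = 2)
(V(-1, 0)/(2 + I(1)) + 1/7)*1190 = ((-1 + 0*(-1)**2)/(2 + 2) + 1/7)*1190 = ((-1 + 0*1)/4 + 1*(1/7))*1190 = ((-1 + 0)*(1/4) + 1/7)*1190 = (-1*1/4 + 1/7)*1190 = (-1/4 + 1/7)*1190 = -3/28*1190 = -255/2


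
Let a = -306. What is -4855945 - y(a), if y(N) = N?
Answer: -4855639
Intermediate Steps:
-4855945 - y(a) = -4855945 - 1*(-306) = -4855945 + 306 = -4855639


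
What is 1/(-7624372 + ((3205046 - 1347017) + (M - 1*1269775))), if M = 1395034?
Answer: -1/5641084 ≈ -1.7727e-7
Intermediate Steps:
1/(-7624372 + ((3205046 - 1347017) + (M - 1*1269775))) = 1/(-7624372 + ((3205046 - 1347017) + (1395034 - 1*1269775))) = 1/(-7624372 + (1858029 + (1395034 - 1269775))) = 1/(-7624372 + (1858029 + 125259)) = 1/(-7624372 + 1983288) = 1/(-5641084) = -1/5641084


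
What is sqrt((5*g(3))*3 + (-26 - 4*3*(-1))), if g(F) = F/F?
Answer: 1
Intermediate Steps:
g(F) = 1
sqrt((5*g(3))*3 + (-26 - 4*3*(-1))) = sqrt((5*1)*3 + (-26 - 4*3*(-1))) = sqrt(5*3 + (-26 - 12*(-1))) = sqrt(15 + (-26 - 1*(-12))) = sqrt(15 + (-26 + 12)) = sqrt(15 - 14) = sqrt(1) = 1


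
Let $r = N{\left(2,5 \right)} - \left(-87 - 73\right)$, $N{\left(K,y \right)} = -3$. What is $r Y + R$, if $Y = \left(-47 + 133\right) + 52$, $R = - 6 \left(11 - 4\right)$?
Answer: $21624$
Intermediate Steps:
$R = -42$ ($R = \left(-6\right) 7 = -42$)
$Y = 138$ ($Y = 86 + 52 = 138$)
$r = 157$ ($r = -3 - \left(-87 - 73\right) = -3 - -160 = -3 + 160 = 157$)
$r Y + R = 157 \cdot 138 - 42 = 21666 - 42 = 21624$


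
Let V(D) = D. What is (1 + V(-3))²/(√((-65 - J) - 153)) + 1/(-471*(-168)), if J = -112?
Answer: 1/79128 - 2*I*√106/53 ≈ 1.2638e-5 - 0.38851*I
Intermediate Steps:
(1 + V(-3))²/(√((-65 - J) - 153)) + 1/(-471*(-168)) = (1 - 3)²/(√((-65 - 1*(-112)) - 153)) + 1/(-471*(-168)) = (-2)²/(√((-65 + 112) - 153)) - 1/471*(-1/168) = 4/(√(47 - 153)) + 1/79128 = 4/(√(-106)) + 1/79128 = 4/((I*√106)) + 1/79128 = 4*(-I*√106/106) + 1/79128 = -2*I*√106/53 + 1/79128 = 1/79128 - 2*I*√106/53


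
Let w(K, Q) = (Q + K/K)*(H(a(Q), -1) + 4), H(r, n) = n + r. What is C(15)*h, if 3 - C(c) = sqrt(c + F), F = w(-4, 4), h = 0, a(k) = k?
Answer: 0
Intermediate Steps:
w(K, Q) = (1 + Q)*(3 + Q) (w(K, Q) = (Q + K/K)*((-1 + Q) + 4) = (Q + 1)*(3 + Q) = (1 + Q)*(3 + Q))
F = 35 (F = 3 + 4**2 + 4*4 = 3 + 16 + 16 = 35)
C(c) = 3 - sqrt(35 + c) (C(c) = 3 - sqrt(c + 35) = 3 - sqrt(35 + c))
C(15)*h = (3 - sqrt(35 + 15))*0 = (3 - sqrt(50))*0 = (3 - 5*sqrt(2))*0 = 0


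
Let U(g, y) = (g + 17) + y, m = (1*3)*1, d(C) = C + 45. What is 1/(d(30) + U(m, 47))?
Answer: 1/142 ≈ 0.0070423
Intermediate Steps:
d(C) = 45 + C
m = 3 (m = 3*1 = 3)
U(g, y) = 17 + g + y (U(g, y) = (17 + g) + y = 17 + g + y)
1/(d(30) + U(m, 47)) = 1/((45 + 30) + (17 + 3 + 47)) = 1/(75 + 67) = 1/142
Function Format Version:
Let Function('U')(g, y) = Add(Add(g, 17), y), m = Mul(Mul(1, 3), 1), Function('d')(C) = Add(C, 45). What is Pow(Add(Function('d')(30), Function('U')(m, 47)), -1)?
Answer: Rational(1, 142) ≈ 0.0070423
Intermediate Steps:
Function('d')(C) = Add(45, C)
m = 3 (m = Mul(3, 1) = 3)
Function('U')(g, y) = Add(17, g, y) (Function('U')(g, y) = Add(Add(17, g), y) = Add(17, g, y))
Pow(Add(Function('d')(30), Function('U')(m, 47)), -1) = Pow(Add(Add(45, 30), Add(17, 3, 47)), -1) = Pow(Add(75, 67), -1) = Pow(142, -1) = Rational(1, 142)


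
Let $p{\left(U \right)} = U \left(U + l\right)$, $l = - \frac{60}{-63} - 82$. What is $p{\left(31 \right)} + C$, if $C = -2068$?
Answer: $- \frac{76009}{21} \approx -3619.5$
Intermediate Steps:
$l = - \frac{1702}{21}$ ($l = \left(-60\right) \left(- \frac{1}{63}\right) - 82 = \frac{20}{21} - 82 = - \frac{1702}{21} \approx -81.048$)
$p{\left(U \right)} = U \left(- \frac{1702}{21} + U\right)$ ($p{\left(U \right)} = U \left(U - \frac{1702}{21}\right) = U \left(- \frac{1702}{21} + U\right)$)
$p{\left(31 \right)} + C = \frac{1}{21} \cdot 31 \left(-1702 + 21 \cdot 31\right) - 2068 = \frac{1}{21} \cdot 31 \left(-1702 + 651\right) - 2068 = \frac{1}{21} \cdot 31 \left(-1051\right) - 2068 = - \frac{32581}{21} - 2068 = - \frac{76009}{21}$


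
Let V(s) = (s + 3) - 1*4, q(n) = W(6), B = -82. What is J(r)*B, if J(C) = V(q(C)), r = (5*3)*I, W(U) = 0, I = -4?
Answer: 82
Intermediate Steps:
q(n) = 0
V(s) = -1 + s (V(s) = (3 + s) - 4 = -1 + s)
r = -60 (r = (5*3)*(-4) = 15*(-4) = -60)
J(C) = -1 (J(C) = -1 + 0 = -1)
J(r)*B = -1*(-82) = 82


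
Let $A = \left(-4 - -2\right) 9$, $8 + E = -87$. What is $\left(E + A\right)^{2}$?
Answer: $12769$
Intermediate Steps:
$E = -95$ ($E = -8 - 87 = -95$)
$A = -18$ ($A = \left(-4 + 2\right) 9 = \left(-2\right) 9 = -18$)
$\left(E + A\right)^{2} = \left(-95 - 18\right)^{2} = \left(-113\right)^{2} = 12769$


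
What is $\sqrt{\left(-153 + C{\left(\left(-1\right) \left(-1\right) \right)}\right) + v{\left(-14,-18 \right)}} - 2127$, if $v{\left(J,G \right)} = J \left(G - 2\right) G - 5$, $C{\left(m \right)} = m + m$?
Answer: $-2127 + 2 i \sqrt{1299} \approx -2127.0 + 72.083 i$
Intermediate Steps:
$C{\left(m \right)} = 2 m$
$v{\left(J,G \right)} = -5 + G J \left(-2 + G\right)$ ($v{\left(J,G \right)} = J \left(-2 + G\right) G - 5 = G J \left(-2 + G\right) - 5 = -5 + G J \left(-2 + G\right)$)
$\sqrt{\left(-153 + C{\left(\left(-1\right) \left(-1\right) \right)}\right) + v{\left(-14,-18 \right)}} - 2127 = \sqrt{\left(-153 + 2 \left(\left(-1\right) \left(-1\right)\right)\right) - \left(5 + 504 + 4536\right)} - 2127 = \sqrt{\left(-153 + 2 \cdot 1\right) - 5045} - 2127 = \sqrt{\left(-153 + 2\right) - 5045} - 2127 = \sqrt{-151 - 5045} - 2127 = \sqrt{-5196} - 2127 = 2 i \sqrt{1299} - 2127 = -2127 + 2 i \sqrt{1299}$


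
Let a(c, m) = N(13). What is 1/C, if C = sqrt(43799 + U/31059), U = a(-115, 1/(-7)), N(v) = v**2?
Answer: 3*sqrt(4694579272810)/1360353310 ≈ 0.0047782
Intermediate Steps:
a(c, m) = 169 (a(c, m) = 13**2 = 169)
U = 169
C = sqrt(4694579272810)/10353 (C = sqrt(43799 + 169/31059) = sqrt(1360353310/31059) = sqrt(4694579272810)/10353 ≈ 209.28)
1/C = 1/(sqrt(4694579272810)/10353) = 3*sqrt(4694579272810)/1360353310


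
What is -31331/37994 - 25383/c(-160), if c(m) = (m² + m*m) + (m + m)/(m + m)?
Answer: -856193411/648443598 ≈ -1.3204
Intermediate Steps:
c(m) = 1 + 2*m² (c(m) = (m² + m²) + (2*m)/((2*m)) = 2*m² + (2*m)*(1/(2*m)) = 2*m² + 1 = 1 + 2*m²)
-31331/37994 - 25383/c(-160) = -31331/37994 - 25383/(1 + 2*(-160)²) = -31331*1/37994 - 25383/(1 + 2*25600) = -31331/37994 - 25383/(1 + 51200) = -31331/37994 - 25383/51201 = -31331/37994 - 25383*1/51201 = -31331/37994 - 8461/17067 = -856193411/648443598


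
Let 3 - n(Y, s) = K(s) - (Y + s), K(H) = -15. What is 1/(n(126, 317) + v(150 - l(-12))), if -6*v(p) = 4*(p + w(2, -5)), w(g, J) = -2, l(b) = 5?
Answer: 3/1097 ≈ 0.0027347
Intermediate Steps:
n(Y, s) = 18 + Y + s (n(Y, s) = 3 - (-15 - (Y + s)) = 3 - (-15 + (-Y - s)) = 3 - (-15 - Y - s) = 3 + (15 + Y + s) = 18 + Y + s)
v(p) = 4/3 - 2*p/3 (v(p) = -2*(p - 2)/3 = -2*(-2 + p)/3 = -(-8 + 4*p)/6 = 4/3 - 2*p/3)
1/(n(126, 317) + v(150 - l(-12))) = 1/((18 + 126 + 317) + (4/3 - 2*(150 - 1*5)/3)) = 1/(461 + (4/3 - 2*(150 - 5)/3)) = 1/(461 + (4/3 - ⅔*145)) = 1/(461 + (4/3 - 290/3)) = 1/(461 - 286/3) = 1/(1097/3) = 3/1097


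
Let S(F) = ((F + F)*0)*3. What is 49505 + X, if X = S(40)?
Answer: 49505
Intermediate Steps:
S(F) = 0 (S(F) = ((2*F)*0)*3 = 0*3 = 0)
X = 0
49505 + X = 49505 + 0 = 49505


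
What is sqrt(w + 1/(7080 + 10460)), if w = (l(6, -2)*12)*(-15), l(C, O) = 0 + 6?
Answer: I*sqrt(83065927615)/8770 ≈ 32.863*I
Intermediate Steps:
l(C, O) = 6
w = -1080 (w = (6*12)*(-15) = 72*(-15) = -1080)
sqrt(w + 1/(7080 + 10460)) = sqrt(-1080 + 1/(7080 + 10460)) = sqrt(-1080 + 1/17540) = sqrt(-18943199/17540) = I*sqrt(83065927615)/8770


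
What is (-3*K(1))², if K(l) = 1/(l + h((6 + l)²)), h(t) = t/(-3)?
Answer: 81/2116 ≈ 0.038280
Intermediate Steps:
h(t) = -t/3 (h(t) = t*(-⅓) = -t/3)
K(l) = 1/(l - (6 + l)²/3)
(-3*K(1))² = (-9/(-(6 + 1)² + 3*1))² = (-9/(-1*7² + 3))² = (-9/(-1*49 + 3))² = (-9/(-49 + 3))² = (-9/(-46))² = (-9*(-1)/46)² = (-3*(-3/46))² = (9/46)² = 81/2116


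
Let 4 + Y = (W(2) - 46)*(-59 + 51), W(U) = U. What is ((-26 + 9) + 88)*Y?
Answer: 24708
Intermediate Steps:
Y = 348 (Y = -4 + (2 - 46)*(-59 + 51) = -4 - 44*(-8) = -4 + 352 = 348)
((-26 + 9) + 88)*Y = ((-26 + 9) + 88)*348 = (-17 + 88)*348 = 71*348 = 24708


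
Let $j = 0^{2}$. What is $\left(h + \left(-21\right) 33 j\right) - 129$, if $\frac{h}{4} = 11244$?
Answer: $44847$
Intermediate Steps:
$h = 44976$ ($h = 4 \cdot 11244 = 44976$)
$j = 0$
$\left(h + \left(-21\right) 33 j\right) - 129 = \left(44976 + \left(-21\right) 33 \cdot 0\right) - 129 = \left(44976 - 0\right) - 129 = \left(44976 + 0\right) - 129 = 44976 - 129 = 44847$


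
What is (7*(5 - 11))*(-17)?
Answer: 714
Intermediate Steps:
(7*(5 - 11))*(-17) = (7*(-6))*(-17) = -42*(-17) = 714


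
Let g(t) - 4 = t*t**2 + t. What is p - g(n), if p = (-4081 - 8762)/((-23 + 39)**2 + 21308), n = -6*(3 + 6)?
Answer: 377402117/2396 ≈ 1.5751e+5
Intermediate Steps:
n = -54 (n = -6*9 = -54)
g(t) = 4 + t + t**3 (g(t) = 4 + (t*t**2 + t) = 4 + (t**3 + t) = 4 + (t + t**3) = 4 + t + t**3)
p = -1427/2396 (p = -12843/(16**2 + 21308) = -12843/(256 + 21308) = -12843/21564 = -12843*1/21564 = -1427/2396 ≈ -0.59558)
p - g(n) = -1427/2396 - (4 - 54 + (-54)**3) = -1427/2396 - (4 - 54 - 157464) = -1427/2396 - 1*(-157514) = -1427/2396 + 157514 = 377402117/2396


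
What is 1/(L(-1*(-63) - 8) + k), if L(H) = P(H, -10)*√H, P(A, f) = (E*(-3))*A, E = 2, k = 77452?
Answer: 19363/1498205701 + 165*√55/2996411402 ≈ 1.3333e-5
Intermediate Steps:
P(A, f) = -6*A (P(A, f) = (2*(-3))*A = -6*A)
L(H) = -6*H^(3/2) (L(H) = (-6*H)*√H = -6*H^(3/2))
1/(L(-1*(-63) - 8) + k) = 1/(-6*(-1*(-63) - 8)^(3/2) + 77452) = 1/(-6*(63 - 8)^(3/2) + 77452) = 1/(-330*√55 + 77452) = 1/(77452 - 330*√55)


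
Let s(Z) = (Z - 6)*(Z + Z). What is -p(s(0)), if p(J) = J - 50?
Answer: 50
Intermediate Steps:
s(Z) = 2*Z*(-6 + Z) (s(Z) = (-6 + Z)*(2*Z) = 2*Z*(-6 + Z))
p(J) = -50 + J
-p(s(0)) = -(-50 + 2*0*(-6 + 0)) = -(-50 + 2*0*(-6)) = -(-50 + 0) = -1*(-50) = 50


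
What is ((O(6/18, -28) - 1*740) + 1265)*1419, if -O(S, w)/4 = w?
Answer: 903903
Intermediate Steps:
O(S, w) = -4*w
((O(6/18, -28) - 1*740) + 1265)*1419 = ((-4*(-28) - 1*740) + 1265)*1419 = ((112 - 740) + 1265)*1419 = (-628 + 1265)*1419 = 637*1419 = 903903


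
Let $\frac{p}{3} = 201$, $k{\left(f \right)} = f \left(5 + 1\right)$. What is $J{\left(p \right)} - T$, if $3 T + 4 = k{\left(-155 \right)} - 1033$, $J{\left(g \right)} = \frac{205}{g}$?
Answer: $\frac{395572}{603} \approx 656.01$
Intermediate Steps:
$k{\left(f \right)} = 6 f$ ($k{\left(f \right)} = f 6 = 6 f$)
$p = 603$ ($p = 3 \cdot 201 = 603$)
$T = - \frac{1967}{3}$ ($T = - \frac{4}{3} + \frac{6 \left(-155\right) - 1033}{3} = - \frac{4}{3} + \frac{-930 - 1033}{3} = - \frac{4}{3} + \frac{1}{3} \left(-1963\right) = - \frac{4}{3} - \frac{1963}{3} = - \frac{1967}{3} \approx -655.67$)
$J{\left(p \right)} - T = \frac{205}{603} - - \frac{1967}{3} = 205 \cdot \frac{1}{603} + \frac{1967}{3} = \frac{205}{603} + \frac{1967}{3} = \frac{395572}{603}$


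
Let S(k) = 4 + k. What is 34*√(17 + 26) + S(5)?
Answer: 9 + 34*√43 ≈ 231.95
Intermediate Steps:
34*√(17 + 26) + S(5) = 34*√(17 + 26) + (4 + 5) = 34*√43 + 9 = 9 + 34*√43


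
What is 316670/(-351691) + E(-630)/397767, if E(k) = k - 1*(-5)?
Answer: -126180682765/139891073997 ≈ -0.90199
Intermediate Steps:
E(k) = 5 + k (E(k) = k + 5 = 5 + k)
316670/(-351691) + E(-630)/397767 = 316670/(-351691) + (5 - 630)/397767 = 316670*(-1/351691) - 625*1/397767 = -316670/351691 - 625/397767 = -126180682765/139891073997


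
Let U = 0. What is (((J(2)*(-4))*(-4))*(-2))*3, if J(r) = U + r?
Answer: -192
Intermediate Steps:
J(r) = r (J(r) = 0 + r = r)
(((J(2)*(-4))*(-4))*(-2))*3 = (((2*(-4))*(-4))*(-2))*3 = (-8*(-4)*(-2))*3 = (32*(-2))*3 = -64*3 = -192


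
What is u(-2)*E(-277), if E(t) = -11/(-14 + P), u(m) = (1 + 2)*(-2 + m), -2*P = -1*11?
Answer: -264/17 ≈ -15.529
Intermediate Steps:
P = 11/2 (P = -(-1)*11/2 = -½*(-11) = 11/2 ≈ 5.5000)
u(m) = -6 + 3*m (u(m) = 3*(-2 + m) = -6 + 3*m)
E(t) = 22/17 (E(t) = -11/(-14 + 11/2) = -11/(-17/2) = -11*(-2/17) = 22/17)
u(-2)*E(-277) = (-6 + 3*(-2))*(22/17) = (-6 - 6)*(22/17) = -12*22/17 = -264/17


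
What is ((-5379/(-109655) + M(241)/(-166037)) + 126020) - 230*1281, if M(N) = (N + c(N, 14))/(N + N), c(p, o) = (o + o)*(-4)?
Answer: -6139691005219349/36413574470 ≈ -1.6861e+5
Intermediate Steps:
c(p, o) = -8*o (c(p, o) = (2*o)*(-4) = -8*o)
M(N) = (-112 + N)/(2*N) (M(N) = (N - 8*14)/(N + N) = (N - 112)/((2*N)) = (-112 + N)*(1/(2*N)) = (-112 + N)/(2*N))
((-5379/(-109655) + M(241)/(-166037)) + 126020) - 230*1281 = ((-5379/(-109655) + ((½)*(-112 + 241)/241)/(-166037)) + 126020) - 230*1281 = ((-5379*(-1/109655) + ((½)*(1/241)*129)*(-1/166037)) + 126020) - 294630 = ((5379/109655 + (129/482)*(-1/166037)) + 126020) - 294630 = ((5379/109655 - 129/80029834) + 126020) - 294630 = (1786167351/36413574470 + 126020) - 294630 = 4588840440876751/36413574470 - 294630 = -6139691005219349/36413574470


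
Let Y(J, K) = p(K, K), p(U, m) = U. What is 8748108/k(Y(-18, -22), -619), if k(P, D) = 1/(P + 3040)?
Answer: 26401789944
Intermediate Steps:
Y(J, K) = K
k(P, D) = 1/(3040 + P)
8748108/k(Y(-18, -22), -619) = 8748108/(1/(3040 - 22)) = 8748108/(1/3018) = 8748108*3018 = 26401789944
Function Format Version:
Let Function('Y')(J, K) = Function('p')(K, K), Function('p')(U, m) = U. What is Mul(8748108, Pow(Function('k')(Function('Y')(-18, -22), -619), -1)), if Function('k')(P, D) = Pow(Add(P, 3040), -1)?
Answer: 26401789944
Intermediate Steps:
Function('Y')(J, K) = K
Function('k')(P, D) = Pow(Add(3040, P), -1)
Mul(8748108, Pow(Function('k')(Function('Y')(-18, -22), -619), -1)) = Mul(8748108, Pow(Pow(Add(3040, -22), -1), -1)) = Mul(8748108, Pow(Pow(3018, -1), -1)) = Mul(8748108, Pow(Rational(1, 3018), -1)) = Mul(8748108, 3018) = 26401789944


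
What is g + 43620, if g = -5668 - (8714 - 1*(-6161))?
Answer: 23077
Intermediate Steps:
g = -20543 (g = -5668 - (8714 + 6161) = -5668 - 1*14875 = -5668 - 14875 = -20543)
g + 43620 = -20543 + 43620 = 23077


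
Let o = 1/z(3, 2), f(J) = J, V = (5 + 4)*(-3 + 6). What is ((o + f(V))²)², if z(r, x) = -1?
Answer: 456976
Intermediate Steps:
V = 27 (V = 9*3 = 27)
o = -1 (o = 1/(-1) = -1)
((o + f(V))²)² = ((-1 + 27)²)² = (26²)² = 676² = 456976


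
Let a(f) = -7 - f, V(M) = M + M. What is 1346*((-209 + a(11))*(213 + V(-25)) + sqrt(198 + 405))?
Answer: -49803346 + 4038*sqrt(67) ≈ -4.9770e+7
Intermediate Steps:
V(M) = 2*M
1346*((-209 + a(11))*(213 + V(-25)) + sqrt(198 + 405)) = 1346*((-209 + (-7 - 1*11))*(213 + 2*(-25)) + sqrt(198 + 405)) = 1346*((-209 + (-7 - 11))*(213 - 50) + sqrt(603)) = 1346*((-209 - 18)*163 + 3*sqrt(67)) = 1346*(-227*163 + 3*sqrt(67)) = 1346*(-37001 + 3*sqrt(67)) = -49803346 + 4038*sqrt(67)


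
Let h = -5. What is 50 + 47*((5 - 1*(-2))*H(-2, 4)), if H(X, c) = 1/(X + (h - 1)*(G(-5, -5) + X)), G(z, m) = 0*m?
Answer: 829/10 ≈ 82.900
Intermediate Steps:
G(z, m) = 0
H(X, c) = -1/(5*X) (H(X, c) = 1/(X + (-5 - 1)*(0 + X)) = 1/(X - 6*X) = 1/(-5*X) = -1/(5*X))
50 + 47*((5 - 1*(-2))*H(-2, 4)) = 50 + 47*((5 - 1*(-2))*(-⅕/(-2))) = 50 + 47*((5 + 2)*(-⅕*(-½))) = 50 + 47*(7*(⅒)) = 50 + 47*(7/10) = 50 + 329/10 = 829/10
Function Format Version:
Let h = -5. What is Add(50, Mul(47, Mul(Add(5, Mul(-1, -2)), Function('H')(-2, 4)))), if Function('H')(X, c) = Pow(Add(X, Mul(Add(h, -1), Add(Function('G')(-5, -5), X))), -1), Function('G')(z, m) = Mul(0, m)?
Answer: Rational(829, 10) ≈ 82.900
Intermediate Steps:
Function('G')(z, m) = 0
Function('H')(X, c) = Mul(Rational(-1, 5), Pow(X, -1)) (Function('H')(X, c) = Pow(Add(X, Mul(Add(-5, -1), Add(0, X))), -1) = Pow(Add(X, Mul(-6, X)), -1) = Pow(Mul(-5, X), -1) = Mul(Rational(-1, 5), Pow(X, -1)))
Add(50, Mul(47, Mul(Add(5, Mul(-1, -2)), Function('H')(-2, 4)))) = Add(50, Mul(47, Mul(Add(5, Mul(-1, -2)), Mul(Rational(-1, 5), Pow(-2, -1))))) = Add(50, Mul(47, Mul(Add(5, 2), Mul(Rational(-1, 5), Rational(-1, 2))))) = Add(50, Mul(47, Mul(7, Rational(1, 10)))) = Add(50, Mul(47, Rational(7, 10))) = Add(50, Rational(329, 10)) = Rational(829, 10)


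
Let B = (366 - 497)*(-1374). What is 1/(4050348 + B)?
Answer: 1/4230342 ≈ 2.3639e-7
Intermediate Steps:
B = 179994 (B = -131*(-1374) = 179994)
1/(4050348 + B) = 1/(4050348 + 179994) = 1/4230342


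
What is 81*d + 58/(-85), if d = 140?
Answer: 963842/85 ≈ 11339.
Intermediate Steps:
81*d + 58/(-85) = 81*140 + 58/(-85) = 11340 + 58*(-1/85) = 11340 - 58/85 = 963842/85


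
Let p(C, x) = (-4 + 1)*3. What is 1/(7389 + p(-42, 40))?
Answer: 1/7380 ≈ 0.00013550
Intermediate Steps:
p(C, x) = -9 (p(C, x) = -3*3 = -9)
1/(7389 + p(-42, 40)) = 1/(7389 - 9) = 1/7380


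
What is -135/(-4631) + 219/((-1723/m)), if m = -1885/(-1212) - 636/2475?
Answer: -10949688391/80590051300 ≈ -0.13587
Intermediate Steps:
m = 432727/333300 (m = -1885*(-1/1212) - 636*1/2475 = 1885/1212 - 212/825 = 432727/333300 ≈ 1.2983)
-135/(-4631) + 219/((-1723/m)) = -135/(-4631) + 219/((-1723/432727/333300)) = -135*(-1/4631) + 219/((-1723*333300/432727)) = 135/4631 + 219/(-574275900/432727) = 135/4631 + 219*(-432727/574275900) = 135/4631 - 31589071/191425300 = -10949688391/80590051300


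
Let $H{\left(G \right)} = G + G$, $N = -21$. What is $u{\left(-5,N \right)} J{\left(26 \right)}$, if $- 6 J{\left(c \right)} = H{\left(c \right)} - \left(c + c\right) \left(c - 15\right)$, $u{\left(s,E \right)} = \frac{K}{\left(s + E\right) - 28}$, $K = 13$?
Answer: $- \frac{1690}{81} \approx -20.864$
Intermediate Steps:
$H{\left(G \right)} = 2 G$
$u{\left(s,E \right)} = \frac{13}{-28 + E + s}$ ($u{\left(s,E \right)} = \frac{13}{\left(s + E\right) - 28} = \frac{13}{\left(E + s\right) - 28} = \frac{13}{-28 + E + s}$)
$J{\left(c \right)} = - \frac{c}{3} + \frac{c \left(-15 + c\right)}{3}$ ($J{\left(c \right)} = - \frac{2 c - \left(c + c\right) \left(c - 15\right)}{6} = - \frac{2 c - 2 c \left(-15 + c\right)}{6} = - \frac{c}{3} + \frac{c \left(-15 + c\right)}{3}$)
$u{\left(-5,N \right)} J{\left(26 \right)} = \frac{13}{-28 - 21 - 5} \cdot \frac{1}{3} \cdot 26 \left(-16 + 26\right) = \frac{13}{-54} \cdot \frac{1}{3} \cdot 26 \cdot 10 = 13 \left(- \frac{1}{54}\right) \frac{260}{3} = \left(- \frac{13}{54}\right) \frac{260}{3} = - \frac{1690}{81}$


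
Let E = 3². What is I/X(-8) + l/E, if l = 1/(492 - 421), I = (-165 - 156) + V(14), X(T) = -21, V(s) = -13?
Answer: 71149/4473 ≈ 15.906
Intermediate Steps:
E = 9
I = -334 (I = (-165 - 156) - 13 = -321 - 13 = -334)
l = 1/71 ≈ 0.014085
I/X(-8) + l/E = -334/(-21) + (1/71)/9 = -334*(-1/21) + (1/71)*(⅑) = 334/21 + 1/639 = 71149/4473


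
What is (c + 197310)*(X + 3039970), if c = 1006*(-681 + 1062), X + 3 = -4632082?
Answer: -924375600540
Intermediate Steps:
X = -4632085 (X = -3 - 4632082 = -4632085)
c = 383286 (c = 1006*381 = 383286)
(c + 197310)*(X + 3039970) = (383286 + 197310)*(-4632085 + 3039970) = 580596*(-1592115) = -924375600540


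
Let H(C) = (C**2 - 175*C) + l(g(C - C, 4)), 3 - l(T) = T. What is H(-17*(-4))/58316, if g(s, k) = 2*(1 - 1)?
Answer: -7273/58316 ≈ -0.12472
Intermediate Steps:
g(s, k) = 0 (g(s, k) = 2*0 = 0)
l(T) = 3 - T
H(C) = 3 + C**2 - 175*C (H(C) = (C**2 - 175*C) + (3 - 1*0) = (C**2 - 175*C) + (3 + 0) = (C**2 - 175*C) + 3 = 3 + C**2 - 175*C)
H(-17*(-4))/58316 = (3 + (-17*(-4))**2 - (-2975)*(-4))/58316 = (3 + 68**2 - 175*68)*(1/58316) = (3 + 4624 - 11900)*(1/58316) = -7273*1/58316 = -7273/58316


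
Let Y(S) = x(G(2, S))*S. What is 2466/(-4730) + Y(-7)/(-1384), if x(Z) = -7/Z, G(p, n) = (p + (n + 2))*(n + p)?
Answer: -5142593/9819480 ≈ -0.52371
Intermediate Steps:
G(p, n) = (n + p)*(2 + n + p) (G(p, n) = (p + (2 + n))*(n + p) = (2 + n + p)*(n + p) = (n + p)*(2 + n + p))
Y(S) = -7*S/(8 + S**2 + 6*S) (Y(S) = (-7/(S**2 + 2**2 + 2*S + 2*2 + 2*S*2))*S = (-7/(S**2 + 4 + 2*S + 4 + 4*S))*S = (-7/(8 + S**2 + 6*S))*S = -7*S/(8 + S**2 + 6*S))
2466/(-4730) + Y(-7)/(-1384) = 2466/(-4730) - 7*(-7)/(8 + (-7)**2 + 6*(-7))/(-1384) = 2466*(-1/4730) - 7*(-7)/(8 + 49 - 42)*(-1/1384) = -1233/2365 - 7*(-7)/15*(-1/1384) = -1233/2365 - 7*(-7)*1/15*(-1/1384) = -1233/2365 + (49/15)*(-1/1384) = -1233/2365 - 49/20760 = -5142593/9819480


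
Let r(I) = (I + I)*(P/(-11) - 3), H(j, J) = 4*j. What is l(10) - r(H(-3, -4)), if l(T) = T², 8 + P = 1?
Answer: 476/11 ≈ 43.273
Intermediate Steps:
P = -7 (P = -8 + 1 = -7)
r(I) = -52*I/11 (r(I) = (I + I)*(-7/(-11) - 3) = (2*I)*(-7*(-1/11) - 3) = (2*I)*(7/11 - 3) = (2*I)*(-26/11) = -52*I/11)
l(10) - r(H(-3, -4)) = 10² - (-52)*4*(-3)/11 = 100 - (-52)*(-12)/11 = 100 - 1*624/11 = 100 - 624/11 = 476/11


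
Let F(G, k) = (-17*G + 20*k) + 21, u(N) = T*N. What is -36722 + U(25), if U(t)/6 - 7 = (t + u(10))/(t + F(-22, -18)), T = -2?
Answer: -73359/2 ≈ -36680.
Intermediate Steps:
u(N) = -2*N
F(G, k) = 21 - 17*G + 20*k
U(t) = 42 + 6*(-20 + t)/(35 + t) (U(t) = 42 + 6*((t - 2*10)/(t + (21 - 17*(-22) + 20*(-18)))) = 42 + 6*((t - 20)/(t + (21 + 374 - 360))) = 42 + 6*((-20 + t)/(t + 35)) = 42 + 6*((-20 + t)/(35 + t)) = 42 + 6*(-20 + t)/(35 + t))
-36722 + U(25) = -36722 + 6*(225 + 8*25)/(35 + 25) = -36722 + 6*(225 + 200)/60 = -36722 + 6*(1/60)*425 = -36722 + 85/2 = -73359/2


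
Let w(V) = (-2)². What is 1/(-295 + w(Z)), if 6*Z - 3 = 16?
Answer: -1/291 ≈ -0.0034364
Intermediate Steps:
Z = 19/6 (Z = ½ + (⅙)*16 = ½ + 8/3 = 19/6 ≈ 3.1667)
w(V) = 4
1/(-295 + w(Z)) = 1/(-295 + 4) = 1/(-291) = -1/291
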